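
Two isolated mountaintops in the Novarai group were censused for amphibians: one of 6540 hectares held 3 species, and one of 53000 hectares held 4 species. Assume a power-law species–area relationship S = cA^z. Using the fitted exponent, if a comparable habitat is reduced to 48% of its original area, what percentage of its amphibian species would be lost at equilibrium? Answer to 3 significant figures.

z = ln(4/3) / ln(53000/6540) = 0.2877 / 2.0924 = 0.1375
S_new/S_old = (A_new/A_old)^z = 0.48^0.1375 = exp(0.1375 × -0.7340) = 0.904
Fraction lost = 1 − 0.904 = 0.09599

9.60%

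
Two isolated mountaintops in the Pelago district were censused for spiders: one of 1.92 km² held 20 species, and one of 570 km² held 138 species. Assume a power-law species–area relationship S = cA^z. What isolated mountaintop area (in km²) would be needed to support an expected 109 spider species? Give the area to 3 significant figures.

z = ln(138/20) / ln(570/1.92) = 1.9315 / 5.6933 = 0.3393
c = 20 / 1.92^0.3393 = 20 / 1.248 = 16.03
A = (109/16.03)^(1/0.3393) ⇒ ln A = ln(6.8)/0.3393 = 5.6503
A = e^5.6503 ≈ 284.4 km²

284 km²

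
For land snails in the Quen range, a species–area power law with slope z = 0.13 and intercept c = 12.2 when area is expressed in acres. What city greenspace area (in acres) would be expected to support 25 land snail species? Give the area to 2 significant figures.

250 acres

25 = 12.2 × A^0.13  ⇒  A^0.13 = 25/12.2 = 2.049
ln A = ln(2.049) / 0.13 = 0.7174 / 0.13 = 5.5188
A = e^5.5188 ≈ 249.3 acres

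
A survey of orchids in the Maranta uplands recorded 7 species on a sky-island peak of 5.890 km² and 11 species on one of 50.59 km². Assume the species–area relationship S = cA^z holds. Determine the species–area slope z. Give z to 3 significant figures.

Taking logs: ln S = ln c + z ln A, so z = (ln S₂ − ln S₁)/(ln A₂ − ln A₁).
z = ln(11/7) / ln(50.59/5.89) = ln(1.571) / ln(8.589) = 0.4520 / 2.1505 = 0.2102

0.210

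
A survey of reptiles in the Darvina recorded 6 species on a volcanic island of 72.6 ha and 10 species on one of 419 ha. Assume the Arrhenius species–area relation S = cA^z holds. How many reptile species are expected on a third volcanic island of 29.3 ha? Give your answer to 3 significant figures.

4.61

z = ln(10/6) / ln(419/72.6) = 0.5108 / 1.7529 = 0.2914
c = 6 / 72.6^0.2914 = 6 / 3.486 = 1.721
S₃ = 1.721 × 29.3^0.2914 = 1.721 × 2.676 ≈ 4.606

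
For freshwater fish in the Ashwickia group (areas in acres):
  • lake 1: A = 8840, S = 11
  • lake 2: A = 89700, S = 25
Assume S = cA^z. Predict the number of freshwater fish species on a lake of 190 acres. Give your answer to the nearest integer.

3

z = ln(25/11) / ln(89700/8840) = 0.8210 / 2.3172 = 0.3543
c = 11 / 8840^0.3543 = 11 / 25.02 = 0.4397
S₃ = 0.4397 × 190^0.3543 = 0.4397 × 6.417 ≈ 2.822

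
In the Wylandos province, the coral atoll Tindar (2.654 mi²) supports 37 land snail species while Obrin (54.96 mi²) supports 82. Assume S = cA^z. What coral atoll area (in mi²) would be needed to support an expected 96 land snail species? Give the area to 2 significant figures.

100 mi²

z = ln(82/37) / ln(54.96/2.654) = 0.7958 / 3.0305 = 0.2626
c = 37 / 2.654^0.2626 = 37 / 1.292 = 28.63
A = (96/28.63)^(1/0.2626) ⇒ ln A = ln(3.353)/0.2626 = 4.6069
A = e^4.6069 ≈ 100.2 mi²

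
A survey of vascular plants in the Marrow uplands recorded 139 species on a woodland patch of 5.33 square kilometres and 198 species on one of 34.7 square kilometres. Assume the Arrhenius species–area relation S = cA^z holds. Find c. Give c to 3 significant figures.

101

z = ln(S₂/S₁) / ln(A₂/A₁) = ln(198/139) / ln(34.7/5.33) = 0.3538 / 1.8734 = 0.1889
c = S₁ / A₁^z = 139 / 5.33^0.1889 = 139 / 1.372 = 101.3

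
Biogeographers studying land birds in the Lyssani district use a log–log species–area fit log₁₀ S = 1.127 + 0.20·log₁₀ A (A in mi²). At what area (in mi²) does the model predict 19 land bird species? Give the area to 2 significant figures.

19 = 13.4 × A^0.2  ⇒  A^0.2 = 19/13.4 = 1.418
ln A = ln(1.418) / 0.2 = 0.3494 / 0.2 = 1.7471
A = e^1.7471 ≈ 5.738 mi²

5.7 mi²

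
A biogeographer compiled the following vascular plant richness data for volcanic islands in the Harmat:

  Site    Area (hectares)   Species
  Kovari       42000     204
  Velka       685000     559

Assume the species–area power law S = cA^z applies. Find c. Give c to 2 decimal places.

4.37

z = ln(S₂/S₁) / ln(A₂/A₁) = ln(559/204) / ln(685000/42000) = 1.0080 / 2.7917 = 0.3611
c = S₁ / A₁^z = 204 / 42000^0.3611 = 204 / 46.7 = 4.368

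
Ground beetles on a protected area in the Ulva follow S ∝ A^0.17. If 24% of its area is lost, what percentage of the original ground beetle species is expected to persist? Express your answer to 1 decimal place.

S_new/S_old = (A_new/A_old)^z = 0.76^0.17
= exp(0.17 × ln 0.76) = exp(0.17 × -0.2744) = exp(-0.0467) ≈ 0.9544

95.4%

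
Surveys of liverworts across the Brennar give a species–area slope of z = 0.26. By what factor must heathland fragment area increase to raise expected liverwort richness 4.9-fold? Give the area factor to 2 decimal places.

451.44

(A₂/A₁)^0.26 = 4.9, so A₂/A₁ = 4.9^(1/0.26) = 4.9^3.846
ln(A₂/A₁) = ln 4.9 / 0.26 = 1.5892 / 0.26 = 6.1124
A₂/A₁ = e^6.1124 ≈ 451.4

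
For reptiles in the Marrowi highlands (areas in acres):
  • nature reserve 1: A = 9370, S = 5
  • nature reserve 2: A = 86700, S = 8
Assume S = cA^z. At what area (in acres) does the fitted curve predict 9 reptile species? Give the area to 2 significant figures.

z = ln(8/5) / ln(86700/9370) = 0.4700 / 2.2249 = 0.2112
c = 5 / 9370^0.2112 = 5 / 6.902 = 0.7244
A = (9/0.7244)^(1/0.2112) ⇒ ln A = ln(12.42)/0.2112 = 11.9278
A = e^11.9278 ≈ 151415 acres

150000 acres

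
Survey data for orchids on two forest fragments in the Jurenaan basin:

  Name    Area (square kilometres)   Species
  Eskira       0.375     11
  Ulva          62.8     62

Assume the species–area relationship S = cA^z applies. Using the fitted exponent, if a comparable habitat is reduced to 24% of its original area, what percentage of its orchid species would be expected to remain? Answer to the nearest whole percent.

z = ln(62/11) / ln(62.8/0.375) = 1.7292 / 5.1208 = 0.3377
S_new/S_old = (A_new/A_old)^z = 0.24^0.3377 = exp(0.3377 × -1.4271) = 0.6176

62%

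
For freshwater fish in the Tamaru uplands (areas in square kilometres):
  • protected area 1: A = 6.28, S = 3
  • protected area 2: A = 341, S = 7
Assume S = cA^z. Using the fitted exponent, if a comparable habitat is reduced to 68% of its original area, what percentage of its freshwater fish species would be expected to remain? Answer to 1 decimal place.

92.1%

z = ln(7/3) / ln(341/6.28) = 0.8473 / 3.9945 = 0.2121
S_new/S_old = (A_new/A_old)^z = 0.68^0.2121 = exp(0.2121 × -0.3857) = 0.9215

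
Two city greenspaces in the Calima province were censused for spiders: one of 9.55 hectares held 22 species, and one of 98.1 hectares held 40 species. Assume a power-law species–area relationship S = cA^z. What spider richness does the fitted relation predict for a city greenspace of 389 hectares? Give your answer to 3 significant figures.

z = ln(40/22) / ln(98.1/9.55) = 0.5978 / 2.3294 = 0.2566
c = 22 / 9.55^0.2566 = 22 / 1.784 = 12.33
S₃ = 12.33 × 389^0.2566 = 12.33 × 4.621 ≈ 56.96

57.0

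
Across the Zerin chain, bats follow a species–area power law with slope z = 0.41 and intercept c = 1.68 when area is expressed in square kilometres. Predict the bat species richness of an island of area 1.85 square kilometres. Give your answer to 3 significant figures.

S = 1.68 × 1.85^0.41
ln S = ln 1.68 + 0.41 × ln 1.85 = 0.5188 + 0.41 × 0.6152 = 0.7710
S = e^0.7710 ≈ 2.162

2.16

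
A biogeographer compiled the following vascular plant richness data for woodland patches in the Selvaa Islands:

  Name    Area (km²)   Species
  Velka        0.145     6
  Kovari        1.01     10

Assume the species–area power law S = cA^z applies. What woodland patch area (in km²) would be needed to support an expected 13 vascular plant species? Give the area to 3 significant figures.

2.74 km²

z = ln(10/6) / ln(1.01/0.145) = 0.5108 / 1.9410 = 0.2632
c = 6 / 0.145^0.2632 = 6 / 0.6016 = 9.974
A = (13/9.974)^(1/0.2632) ⇒ ln A = ln(1.303)/0.2632 = 1.0068
A = e^1.0068 ≈ 2.737 km²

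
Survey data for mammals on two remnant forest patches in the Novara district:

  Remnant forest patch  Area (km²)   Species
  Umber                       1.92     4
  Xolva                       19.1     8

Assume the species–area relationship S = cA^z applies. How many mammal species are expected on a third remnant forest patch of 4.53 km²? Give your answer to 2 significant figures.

z = ln(8/4) / ln(19.1/1.92) = 0.6931 / 2.2974 = 0.3017
c = 4 / 1.92^0.3017 = 4 / 1.218 = 3.285
S₃ = 3.285 × 4.53^0.3017 = 3.285 × 1.577 ≈ 5.182

5.2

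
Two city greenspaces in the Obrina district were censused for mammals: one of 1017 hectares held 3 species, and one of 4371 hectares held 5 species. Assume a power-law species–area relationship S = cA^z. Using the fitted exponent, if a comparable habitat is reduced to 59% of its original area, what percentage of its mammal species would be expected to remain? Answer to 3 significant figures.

83.1%

z = ln(5/3) / ln(4371/1017) = 0.5108 / 1.4581 = 0.3503
S_new/S_old = (A_new/A_old)^z = 0.59^0.3503 = exp(0.3503 × -0.5276) = 0.8312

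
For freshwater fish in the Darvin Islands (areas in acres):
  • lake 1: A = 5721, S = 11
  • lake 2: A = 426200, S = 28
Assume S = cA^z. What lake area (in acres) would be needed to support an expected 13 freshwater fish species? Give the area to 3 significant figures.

z = ln(28/11) / ln(426200/5721) = 0.9343 / 4.3108 = 0.2167
c = 11 / 5721^0.2167 = 11 / 6.522 = 1.687
A = (13/1.687)^(1/0.2167) ⇒ ln A = ln(7.708)/0.2167 = 9.4227
A = e^9.4227 ≈ 12365 acres

12400 acres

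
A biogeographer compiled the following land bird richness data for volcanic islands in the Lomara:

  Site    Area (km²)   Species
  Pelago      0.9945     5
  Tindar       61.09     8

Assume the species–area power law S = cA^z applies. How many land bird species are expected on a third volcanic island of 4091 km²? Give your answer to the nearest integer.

13

z = ln(8/5) / ln(61.09/0.9945) = 0.4700 / 4.1179 = 0.1141
c = 5 / 0.9945^0.1141 = 5 / 0.9994 = 5.003
S₃ = 5.003 × 4091^0.1141 = 5.003 × 2.584 ≈ 12.93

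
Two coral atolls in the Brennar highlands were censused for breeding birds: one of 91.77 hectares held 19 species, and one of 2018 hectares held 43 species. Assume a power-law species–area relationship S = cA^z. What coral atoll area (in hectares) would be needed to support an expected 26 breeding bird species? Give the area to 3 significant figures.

301 hectares

z = ln(43/19) / ln(2018/91.77) = 0.8168 / 3.0906 = 0.2643
c = 19 / 91.77^0.2643 = 19 / 3.301 = 5.755
A = (26/5.755)^(1/0.2643) ⇒ ln A = ln(4.518)/0.2643 = 5.7061
A = e^5.7061 ≈ 300.7 hectares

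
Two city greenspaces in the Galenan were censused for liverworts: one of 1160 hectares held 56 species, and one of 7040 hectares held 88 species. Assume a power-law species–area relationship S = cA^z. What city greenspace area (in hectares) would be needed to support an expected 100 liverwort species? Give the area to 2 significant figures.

12000 hectares

z = ln(88/56) / ln(7040/1160) = 0.4520 / 1.8032 = 0.2507
c = 56 / 1160^0.2507 = 56 / 5.863 = 9.551
A = (100/9.551)^(1/0.2507) ⇒ ln A = ln(10.47)/0.2507 = 9.3694
A = e^9.3694 ≈ 11724 hectares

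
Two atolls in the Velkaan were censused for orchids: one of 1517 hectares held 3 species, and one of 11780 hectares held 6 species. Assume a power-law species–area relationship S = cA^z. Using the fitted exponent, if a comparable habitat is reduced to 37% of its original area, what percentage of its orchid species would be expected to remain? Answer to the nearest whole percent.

z = ln(6/3) / ln(11780/1517) = 0.6931 / 2.0497 = 0.3382
S_new/S_old = (A_new/A_old)^z = 0.37^0.3382 = exp(0.3382 × -0.9943) = 0.7145

71%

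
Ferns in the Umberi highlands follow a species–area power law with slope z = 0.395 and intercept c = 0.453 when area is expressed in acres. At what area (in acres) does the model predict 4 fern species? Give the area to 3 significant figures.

4 = 0.453 × A^0.395  ⇒  A^0.395 = 4/0.453 = 8.83
ln A = ln(8.83) / 0.395 = 2.1782 / 0.395 = 5.5143
A = e^5.5143 ≈ 248.2 acres

248 acres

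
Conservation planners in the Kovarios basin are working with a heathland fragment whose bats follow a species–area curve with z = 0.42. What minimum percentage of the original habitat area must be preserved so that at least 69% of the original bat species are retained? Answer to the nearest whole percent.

41%

Need (A_new/A_old)^0.42 = 0.69, so A_new/A_old = 0.69^(1/0.42) = 0.69^2.381
ln(A_new/A_old) = ln 0.69 / 0.42 = -0.3711 / 0.42 = -0.8835
A_new/A_old = e^-0.8835 ≈ 0.4133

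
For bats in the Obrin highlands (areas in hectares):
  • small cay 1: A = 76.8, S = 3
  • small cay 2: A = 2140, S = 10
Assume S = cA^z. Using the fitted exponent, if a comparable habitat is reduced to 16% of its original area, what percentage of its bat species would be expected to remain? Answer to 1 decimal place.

z = ln(10/3) / ln(2140/76.8) = 1.2040 / 3.3274 = 0.3618
S_new/S_old = (A_new/A_old)^z = 0.16^0.3618 = exp(0.3618 × -1.8326) = 0.5153

51.5%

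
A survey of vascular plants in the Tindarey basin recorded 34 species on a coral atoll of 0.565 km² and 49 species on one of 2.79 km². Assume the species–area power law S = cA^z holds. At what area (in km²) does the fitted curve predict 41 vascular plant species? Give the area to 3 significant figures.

1.28 km²

z = ln(49/34) / ln(2.79/0.565) = 0.3655 / 1.5970 = 0.2288
c = 34 / 0.565^0.2288 = 34 / 0.8775 = 38.75
A = (41/38.75)^(1/0.2288) ⇒ ln A = ln(1.058)/0.2288 = 0.2471
A = e^0.2471 ≈ 1.28 km²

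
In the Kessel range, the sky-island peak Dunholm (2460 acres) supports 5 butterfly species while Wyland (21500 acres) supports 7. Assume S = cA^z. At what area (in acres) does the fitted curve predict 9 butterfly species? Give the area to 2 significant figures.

z = ln(7/5) / ln(21500/2460) = 0.3365 / 2.1679 = 0.1552
c = 5 / 2460^0.1552 = 5 / 3.36 = 1.488
A = (9/1.488)^(1/0.1552) ⇒ ln A = ln(6.047)/0.1552 = 11.5950
A = e^11.5950 ≈ 108557 acres

110000 acres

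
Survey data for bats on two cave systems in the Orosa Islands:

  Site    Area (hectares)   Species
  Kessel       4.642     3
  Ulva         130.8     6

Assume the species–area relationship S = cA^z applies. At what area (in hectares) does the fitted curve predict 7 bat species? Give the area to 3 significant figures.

275 hectares

z = ln(6/3) / ln(130.8/4.642) = 0.6931 / 3.3385 = 0.2076
c = 3 / 4.642^0.2076 = 3 / 1.375 = 2.181
A = (7/2.181)^(1/0.2076) ⇒ ln A = ln(3.209)/0.2076 = 5.6161
A = e^5.6161 ≈ 274.8 hectares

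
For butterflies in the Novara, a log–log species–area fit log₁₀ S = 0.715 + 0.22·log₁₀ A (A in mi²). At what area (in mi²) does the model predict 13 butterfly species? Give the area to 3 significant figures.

13 = 5.188 × A^0.22  ⇒  A^0.22 = 13/5.188 = 2.506
ln A = ln(2.506) / 0.22 = 0.9186 / 0.22 = 4.1755
A = e^4.1755 ≈ 65.07 mi²

65.1 mi²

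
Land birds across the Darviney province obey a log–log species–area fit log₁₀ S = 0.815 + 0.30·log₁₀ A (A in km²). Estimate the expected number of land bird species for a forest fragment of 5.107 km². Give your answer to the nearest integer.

S = 6.531 × 5.107^0.3
ln S = ln 6.531 + 0.3 × ln 5.107 = 1.8766 + 0.3 × 1.6306 = 2.3658
S = e^2.3658 ≈ 10.65

11 species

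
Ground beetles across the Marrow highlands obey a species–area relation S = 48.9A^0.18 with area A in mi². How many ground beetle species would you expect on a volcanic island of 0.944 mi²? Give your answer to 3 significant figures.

S = 48.9 × 0.944^0.18 = 48.9 × 0.9897 ≈ 48.4

48.4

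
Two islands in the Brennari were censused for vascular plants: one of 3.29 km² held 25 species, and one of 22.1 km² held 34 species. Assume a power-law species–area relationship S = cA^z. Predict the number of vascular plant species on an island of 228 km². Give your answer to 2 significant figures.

50

z = ln(34/25) / ln(22.1/3.29) = 0.3075 / 1.9047 = 0.1614
c = 25 / 3.29^0.1614 = 25 / 1.212 = 20.63
S₃ = 20.63 × 228^0.1614 = 20.63 × 2.402 ≈ 49.56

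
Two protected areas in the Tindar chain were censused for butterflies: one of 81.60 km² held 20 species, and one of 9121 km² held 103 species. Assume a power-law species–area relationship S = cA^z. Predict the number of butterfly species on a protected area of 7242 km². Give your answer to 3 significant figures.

95.1

z = ln(103/20) / ln(9121/81.6) = 1.6390 / 4.7165 = 0.3475
c = 20 / 81.6^0.3475 = 20 / 4.617 = 4.332
S₃ = 4.332 × 7242^0.3475 = 4.332 × 21.94 ≈ 95.07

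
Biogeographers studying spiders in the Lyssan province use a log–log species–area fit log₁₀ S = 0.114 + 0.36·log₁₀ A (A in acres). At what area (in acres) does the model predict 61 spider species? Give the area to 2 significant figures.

61 = 1.3 × A^0.36  ⇒  A^0.36 = 61/1.3 = 46.92
ln A = ln(46.92) / 0.36 = 3.8484 / 0.36 = 10.6899
A = e^10.6899 ≈ 43912 acres

44000 acres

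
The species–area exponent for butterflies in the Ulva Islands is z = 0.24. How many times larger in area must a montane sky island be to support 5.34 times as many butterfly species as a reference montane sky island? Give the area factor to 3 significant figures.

(A₂/A₁)^0.24 = 5.34, so A₂/A₁ = 5.34^(1/0.24) = 5.34^4.167
ln(A₂/A₁) = ln 5.34 / 0.24 = 1.6752 / 0.24 = 6.9801
A₂/A₁ = e^6.9801 ≈ 1075

1080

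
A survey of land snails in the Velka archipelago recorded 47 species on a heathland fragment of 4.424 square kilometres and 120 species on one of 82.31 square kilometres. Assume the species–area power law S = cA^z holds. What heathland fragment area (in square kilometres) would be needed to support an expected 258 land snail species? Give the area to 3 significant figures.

z = ln(120/47) / ln(82.31/4.424) = 0.9373 / 2.9234 = 0.3206
c = 47 / 4.424^0.3206 = 47 / 1.611 = 29.18
A = (258/29.18)^(1/0.3206) ⇒ ln A = ln(8.843)/0.3206 = 6.7979
A = e^6.7979 ≈ 895.9 square kilometres

896 square kilometres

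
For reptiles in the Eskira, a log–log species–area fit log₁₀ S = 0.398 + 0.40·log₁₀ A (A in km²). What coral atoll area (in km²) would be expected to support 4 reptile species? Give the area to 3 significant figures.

4 = 2.5 × A^0.4  ⇒  A^0.4 = 4/2.5 = 1.6
ln A = ln(1.6) / 0.4 = 0.4699 / 0.4 = 1.1747
A = e^1.1747 ≈ 3.237 km²

3.24 km²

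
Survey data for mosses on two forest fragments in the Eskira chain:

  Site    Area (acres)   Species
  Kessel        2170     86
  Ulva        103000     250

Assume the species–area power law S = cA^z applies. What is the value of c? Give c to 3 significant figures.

z = ln(S₂/S₁) / ln(A₂/A₁) = ln(250/86) / ln(103000/2170) = 1.0671 / 3.8600 = 0.2765
c = S₁ / A₁^z = 86 / 2170^0.2765 = 86 / 8.363 = 10.28

10.3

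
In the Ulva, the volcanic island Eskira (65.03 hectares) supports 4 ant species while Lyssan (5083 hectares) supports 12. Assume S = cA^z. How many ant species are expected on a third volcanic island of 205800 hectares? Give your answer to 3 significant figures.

30.5

z = ln(12/4) / ln(5083/65.03) = 1.0986 / 4.3588 = 0.2520
c = 4 / 65.03^0.2520 = 4 / 2.864 = 1.397
S₃ = 1.397 × 205800^0.2520 = 1.397 × 21.84 ≈ 30.5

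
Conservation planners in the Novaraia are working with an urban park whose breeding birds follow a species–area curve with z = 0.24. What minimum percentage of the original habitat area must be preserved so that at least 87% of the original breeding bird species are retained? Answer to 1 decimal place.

Need (A_new/A_old)^0.24 = 0.87, so A_new/A_old = 0.87^(1/0.24) = 0.87^4.167
ln(A_new/A_old) = ln 0.87 / 0.24 = -0.1393 / 0.24 = -0.5803
A_new/A_old = e^-0.5803 ≈ 0.5598

56.0%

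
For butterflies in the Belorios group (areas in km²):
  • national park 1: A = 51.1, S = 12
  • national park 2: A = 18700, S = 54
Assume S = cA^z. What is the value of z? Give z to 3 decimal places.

Taking logs: ln S = ln c + z ln A, so z = (ln S₂ − ln S₁)/(ln A₂ − ln A₁).
z = ln(54/12) / ln(18700/51.1) = ln(4.5) / ln(365.9) = 1.5041 / 5.9025 = 0.2548

0.255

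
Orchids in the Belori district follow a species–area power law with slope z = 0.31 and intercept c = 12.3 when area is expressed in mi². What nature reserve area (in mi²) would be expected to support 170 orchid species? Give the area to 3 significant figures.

170 = 12.3 × A^0.31  ⇒  A^0.31 = 170/12.3 = 13.82
ln A = ln(13.82) / 0.31 = 2.6262 / 0.31 = 8.4716
A = e^8.4716 ≈ 4777 mi²

4780 mi²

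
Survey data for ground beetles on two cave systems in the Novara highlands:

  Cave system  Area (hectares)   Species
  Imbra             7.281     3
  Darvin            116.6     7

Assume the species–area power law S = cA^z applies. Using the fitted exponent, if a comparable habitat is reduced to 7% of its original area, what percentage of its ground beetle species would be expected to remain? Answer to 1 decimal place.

z = ln(7/3) / ln(116.6/7.281) = 0.8473 / 2.7735 = 0.3055
S_new/S_old = (A_new/A_old)^z = 0.07^0.3055 = exp(0.3055 × -2.6593) = 0.4438

44.4%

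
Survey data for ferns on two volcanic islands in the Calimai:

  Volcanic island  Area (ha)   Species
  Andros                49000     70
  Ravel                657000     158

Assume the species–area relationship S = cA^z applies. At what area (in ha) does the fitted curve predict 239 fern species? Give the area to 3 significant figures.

z = ln(158/70) / ln(657000/49000) = 0.8141 / 2.5959 = 0.3136
c = 70 / 49000^0.3136 = 70 / 29.57 = 2.367
A = (239/2.367)^(1/0.3136) ⇒ ln A = ln(101)/0.3136 = 14.7151
A = e^14.7151 ≈ 2458626 ha

2460000 ha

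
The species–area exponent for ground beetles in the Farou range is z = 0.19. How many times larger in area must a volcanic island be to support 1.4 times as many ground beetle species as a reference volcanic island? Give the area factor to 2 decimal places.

(A₂/A₁)^0.19 = 1.4, so A₂/A₁ = 1.4^(1/0.19) = 1.4^5.263
ln(A₂/A₁) = ln 1.4 / 0.19 = 0.3365 / 0.19 = 1.7709
A₂/A₁ = e^1.7709 ≈ 5.876

5.88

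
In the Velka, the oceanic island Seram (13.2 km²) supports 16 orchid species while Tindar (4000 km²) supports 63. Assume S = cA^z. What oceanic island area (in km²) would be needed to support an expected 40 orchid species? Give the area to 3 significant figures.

z = ln(63/16) / ln(4000/13.2) = 1.3705 / 5.7138 = 0.2399
c = 16 / 13.2^0.2399 = 16 / 1.857 = 8.617
A = (40/8.617)^(1/0.2399) ⇒ ln A = ln(4.642)/0.2399 = 6.4003
A = e^6.4003 ≈ 602 km²

602 km²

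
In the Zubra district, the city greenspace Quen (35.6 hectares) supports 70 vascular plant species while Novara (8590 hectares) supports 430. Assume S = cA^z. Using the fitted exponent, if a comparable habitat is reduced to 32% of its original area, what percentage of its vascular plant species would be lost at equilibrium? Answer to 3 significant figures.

z = ln(430/70) / ln(8590/35.6) = 1.8153 / 5.4860 = 0.3309
S_new/S_old = (A_new/A_old)^z = 0.32^0.3309 = exp(0.3309 × -1.1394) = 0.6859
Fraction lost = 1 − 0.6859 = 0.3141

31.4%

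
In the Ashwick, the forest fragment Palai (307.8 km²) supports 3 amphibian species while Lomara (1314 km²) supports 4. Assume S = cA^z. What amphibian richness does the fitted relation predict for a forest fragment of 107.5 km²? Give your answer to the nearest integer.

2

z = ln(4/3) / ln(1314/307.8) = 0.2877 / 1.4514 = 0.1982
c = 3 / 307.8^0.1982 = 3 / 3.113 = 0.9636
S₃ = 0.9636 × 107.5^0.1982 = 0.9636 × 2.527 ≈ 2.435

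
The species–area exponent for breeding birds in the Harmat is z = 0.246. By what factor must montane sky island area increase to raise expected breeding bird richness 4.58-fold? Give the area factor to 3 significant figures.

(A₂/A₁)^0.246 = 4.58, so A₂/A₁ = 4.58^(1/0.246) = 4.58^4.065
ln(A₂/A₁) = ln 4.58 / 0.246 = 1.5217 / 0.246 = 6.1858
A₂/A₁ = e^6.1858 ≈ 485.8

486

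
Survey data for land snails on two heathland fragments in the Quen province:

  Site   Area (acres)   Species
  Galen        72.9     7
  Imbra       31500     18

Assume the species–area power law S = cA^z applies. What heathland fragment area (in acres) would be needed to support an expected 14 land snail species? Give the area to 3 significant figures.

6270 acres

z = ln(18/7) / ln(31500/72.9) = 0.9445 / 6.0687 = 0.1556
c = 7 / 72.9^0.1556 = 7 / 1.949 = 3.591
A = (14/3.591)^(1/0.1556) ⇒ ln A = ln(3.899)/0.1556 = 8.7429
A = e^8.7429 ≈ 6266 acres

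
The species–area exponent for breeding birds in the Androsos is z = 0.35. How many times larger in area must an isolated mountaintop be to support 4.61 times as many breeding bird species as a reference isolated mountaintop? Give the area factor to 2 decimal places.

(A₂/A₁)^0.35 = 4.61, so A₂/A₁ = 4.61^(1/0.35) = 4.61^2.857
ln(A₂/A₁) = ln 4.61 / 0.35 = 1.5282 / 0.35 = 4.3664
A₂/A₁ = e^4.3664 ≈ 78.76

78.76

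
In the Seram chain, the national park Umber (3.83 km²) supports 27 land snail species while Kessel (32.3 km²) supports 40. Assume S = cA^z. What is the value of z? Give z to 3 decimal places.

Taking logs: ln S = ln c + z ln A, so z = (ln S₂ − ln S₁)/(ln A₂ − ln A₁).
z = ln(40/27) / ln(32.3/3.83) = ln(1.481) / ln(8.433) = 0.3930 / 2.1322 = 0.1843

0.184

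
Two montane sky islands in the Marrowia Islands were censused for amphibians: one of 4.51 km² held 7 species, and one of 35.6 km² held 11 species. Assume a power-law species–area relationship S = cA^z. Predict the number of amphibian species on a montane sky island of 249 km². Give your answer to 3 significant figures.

16.8

z = ln(11/7) / ln(35.6/4.51) = 0.4520 / 2.0660 = 0.2188
c = 7 / 4.51^0.2188 = 7 / 1.39 = 5.035
S₃ = 5.035 × 249^0.2188 = 5.035 × 3.344 ≈ 16.83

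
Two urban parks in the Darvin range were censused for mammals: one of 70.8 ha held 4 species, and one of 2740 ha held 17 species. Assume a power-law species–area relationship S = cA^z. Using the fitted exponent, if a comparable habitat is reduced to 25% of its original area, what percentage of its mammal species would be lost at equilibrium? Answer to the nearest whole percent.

42%

z = ln(17/4) / ln(2740/70.8) = 1.4469 / 3.6559 = 0.3958
S_new/S_old = (A_new/A_old)^z = 0.25^0.3958 = exp(0.3958 × -1.3863) = 0.5777
Fraction lost = 1 − 0.5777 = 0.4223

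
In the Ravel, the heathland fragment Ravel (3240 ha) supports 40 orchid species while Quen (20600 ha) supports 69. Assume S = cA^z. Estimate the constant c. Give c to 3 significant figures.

z = ln(S₂/S₁) / ln(A₂/A₁) = ln(69/40) / ln(20600/3240) = 0.5452 / 1.8497 = 0.2948
c = S₁ / A₁^z = 40 / 3240^0.2948 = 40 / 10.83 = 3.692

3.69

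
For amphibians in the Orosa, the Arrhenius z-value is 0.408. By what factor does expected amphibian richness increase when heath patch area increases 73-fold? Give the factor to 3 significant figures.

S₂/S₁ = (A₂/A₁)^z = 73^0.408
ln(S₂/S₁) = 0.408 × ln 73 = 0.408 × 4.2905 = 1.7505
S₂/S₁ = e^1.7505 ≈ 5.758

5.76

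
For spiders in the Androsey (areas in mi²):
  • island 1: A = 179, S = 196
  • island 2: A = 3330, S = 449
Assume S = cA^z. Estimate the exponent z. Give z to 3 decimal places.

0.284

Taking logs: ln S = ln c + z ln A, so z = (ln S₂ − ln S₁)/(ln A₂ − ln A₁).
z = ln(449/196) / ln(3330/179) = ln(2.291) / ln(18.6) = 0.8289 / 2.9233 = 0.2835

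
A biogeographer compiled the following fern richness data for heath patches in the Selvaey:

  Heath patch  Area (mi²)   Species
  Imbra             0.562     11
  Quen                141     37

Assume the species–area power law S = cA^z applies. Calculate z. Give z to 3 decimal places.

Taking logs: ln S = ln c + z ln A, so z = (ln S₂ − ln S₁)/(ln A₂ − ln A₁).
z = ln(37/11) / ln(141/0.562) = ln(3.364) / ln(250.9) = 1.2130 / 5.5250 = 0.2196

0.220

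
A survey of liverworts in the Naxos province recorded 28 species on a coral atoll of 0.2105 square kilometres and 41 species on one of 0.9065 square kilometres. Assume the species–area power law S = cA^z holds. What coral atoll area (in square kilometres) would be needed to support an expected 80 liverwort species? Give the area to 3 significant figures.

z = ln(41/28) / ln(0.9065/0.2105) = 0.3814 / 1.4601 = 0.2612
c = 28 / 0.2105^0.2612 = 28 / 0.6656 = 42.06
A = (80/42.06)^(1/0.2612) ⇒ ln A = ln(1.902)/0.2612 = 2.4611
A = e^2.4611 ≈ 11.72 square kilometres

11.7 square kilometres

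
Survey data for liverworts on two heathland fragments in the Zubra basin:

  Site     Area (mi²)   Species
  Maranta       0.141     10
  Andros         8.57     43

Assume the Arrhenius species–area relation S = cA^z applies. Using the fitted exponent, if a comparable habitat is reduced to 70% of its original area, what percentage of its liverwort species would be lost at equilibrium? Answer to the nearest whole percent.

z = ln(43/10) / ln(8.57/0.141) = 1.4586 / 4.1073 = 0.3551
S_new/S_old = (A_new/A_old)^z = 0.7^0.3551 = exp(0.3551 × -0.3567) = 0.881
Fraction lost = 1 − 0.881 = 0.119

12%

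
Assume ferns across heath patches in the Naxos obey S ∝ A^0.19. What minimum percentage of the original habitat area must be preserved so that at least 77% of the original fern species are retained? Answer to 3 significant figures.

Need (A_new/A_old)^0.19 = 0.77, so A_new/A_old = 0.77^(1/0.19) = 0.77^5.263
ln(A_new/A_old) = ln 0.77 / 0.19 = -0.2614 / 0.19 = -1.3756
A_new/A_old = e^-1.3756 ≈ 0.2527

25.3%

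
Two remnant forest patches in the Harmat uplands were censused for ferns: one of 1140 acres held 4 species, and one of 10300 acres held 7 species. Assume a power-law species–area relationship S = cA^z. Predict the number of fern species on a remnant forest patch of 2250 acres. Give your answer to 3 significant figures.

4.75

z = ln(7/4) / ln(10300/1140) = 0.5596 / 2.2011 = 0.2542
c = 4 / 1140^0.2542 = 4 / 5.987 = 0.6681
S₃ = 0.6681 × 2250^0.2542 = 0.6681 × 7.116 ≈ 4.755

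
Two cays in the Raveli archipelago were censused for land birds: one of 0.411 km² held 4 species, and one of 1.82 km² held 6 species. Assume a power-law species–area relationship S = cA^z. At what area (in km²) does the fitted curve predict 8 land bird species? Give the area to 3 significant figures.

5.23 km²

z = ln(6/4) / ln(1.82/0.411) = 0.4055 / 1.4880 = 0.2725
c = 4 / 0.411^0.2725 = 4 / 0.7848 = 5.097
A = (8/5.097)^(1/0.2725) ⇒ ln A = ln(1.57)/0.2725 = 1.6546
A = e^1.6546 ≈ 5.231 km²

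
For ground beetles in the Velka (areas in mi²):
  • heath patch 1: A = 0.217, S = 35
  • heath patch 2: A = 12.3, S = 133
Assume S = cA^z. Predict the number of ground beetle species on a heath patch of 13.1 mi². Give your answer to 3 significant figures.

136

z = ln(133/35) / ln(12.3/0.217) = 1.3350 / 4.0375 = 0.3307
c = 35 / 0.217^0.3307 = 35 / 0.6034 = 58.01
S₃ = 58.01 × 13.1^0.3307 = 58.01 × 2.341 ≈ 135.8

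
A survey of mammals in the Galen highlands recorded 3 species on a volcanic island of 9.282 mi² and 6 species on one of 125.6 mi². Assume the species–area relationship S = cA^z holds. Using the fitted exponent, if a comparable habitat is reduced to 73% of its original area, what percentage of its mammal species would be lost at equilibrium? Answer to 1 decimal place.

z = ln(6/3) / ln(125.6/9.282) = 0.6931 / 2.6050 = 0.2661
S_new/S_old = (A_new/A_old)^z = 0.73^0.2661 = exp(0.2661 × -0.3147) = 0.9197
Fraction lost = 1 − 0.9197 = 0.08033

8.0%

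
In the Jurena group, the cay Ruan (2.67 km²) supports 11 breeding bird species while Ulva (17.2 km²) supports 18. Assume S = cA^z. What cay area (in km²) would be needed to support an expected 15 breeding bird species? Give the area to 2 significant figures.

8.6 km²

z = ln(18/11) / ln(17.2/2.67) = 0.4925 / 1.8628 = 0.2644
c = 11 / 2.67^0.2644 = 11 / 1.296 = 8.485
A = (15/8.485)^(1/0.2644) ⇒ ln A = ln(1.768)/0.2644 = 2.1553
A = e^2.1553 ≈ 8.63 km²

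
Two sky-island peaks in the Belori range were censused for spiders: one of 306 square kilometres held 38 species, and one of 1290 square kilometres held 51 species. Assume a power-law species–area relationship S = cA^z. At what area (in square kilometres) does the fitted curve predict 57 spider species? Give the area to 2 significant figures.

z = ln(51/38) / ln(1290/306) = 0.2942 / 1.4388 = 0.2045
c = 38 / 306^0.2045 = 38 / 3.224 = 11.79
A = (57/11.79)^(1/0.2045) ⇒ ln A = ln(4.835)/0.2045 = 7.7063
A = e^7.7063 ≈ 2222 square kilometres

2200 square kilometres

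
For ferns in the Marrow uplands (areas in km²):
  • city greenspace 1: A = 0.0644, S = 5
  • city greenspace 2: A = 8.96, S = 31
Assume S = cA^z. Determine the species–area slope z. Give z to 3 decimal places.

0.370

Taking logs: ln S = ln c + z ln A, so z = (ln S₂ − ln S₁)/(ln A₂ − ln A₁).
z = ln(31/5) / ln(8.96/0.0644) = ln(6.2) / ln(139.1) = 1.8245 / 4.9354 = 0.3697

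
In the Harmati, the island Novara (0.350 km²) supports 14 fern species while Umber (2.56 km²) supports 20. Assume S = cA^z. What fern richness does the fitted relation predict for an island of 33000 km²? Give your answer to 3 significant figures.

109

z = ln(20/14) / ln(2.56/0.35) = 0.3567 / 1.9898 = 0.1792
c = 14 / 0.35^0.1792 = 14 / 0.8285 = 16.9
S₃ = 16.9 × 33000^0.1792 = 16.9 × 6.456 ≈ 109.1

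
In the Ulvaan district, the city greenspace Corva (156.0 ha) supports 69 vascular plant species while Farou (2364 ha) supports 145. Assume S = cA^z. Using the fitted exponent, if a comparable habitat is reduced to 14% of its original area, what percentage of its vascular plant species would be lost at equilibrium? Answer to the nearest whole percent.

z = ln(145/69) / ln(2364/156) = 0.7426 / 2.7183 = 0.2732
S_new/S_old = (A_new/A_old)^z = 0.14^0.2732 = exp(0.2732 × -1.9661) = 0.5844
Fraction lost = 1 − 0.5844 = 0.4156

42%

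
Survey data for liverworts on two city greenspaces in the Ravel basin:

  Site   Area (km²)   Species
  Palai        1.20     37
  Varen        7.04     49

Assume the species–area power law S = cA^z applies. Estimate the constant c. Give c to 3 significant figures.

35.9

z = ln(S₂/S₁) / ln(A₂/A₁) = ln(49/37) / ln(7.04/1.2) = 0.2809 / 1.7693 = 0.1588
c = S₁ / A₁^z = 37 / 1.2^0.1588 = 37 / 1.029 = 35.94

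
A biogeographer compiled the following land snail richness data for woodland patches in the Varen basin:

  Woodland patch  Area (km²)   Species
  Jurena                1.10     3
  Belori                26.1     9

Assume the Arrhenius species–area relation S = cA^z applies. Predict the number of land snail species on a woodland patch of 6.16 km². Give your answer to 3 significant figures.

z = ln(9/3) / ln(26.1/1.1) = 1.0986 / 3.1666 = 0.3469
c = 3 / 1.1^0.3469 = 3 / 1.034 = 2.902
S₃ = 2.902 × 6.16^0.3469 = 2.902 × 1.879 ≈ 5.454

5.45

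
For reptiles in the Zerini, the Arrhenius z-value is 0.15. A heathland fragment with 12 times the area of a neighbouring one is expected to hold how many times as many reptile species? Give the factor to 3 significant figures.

S₂/S₁ = (A₂/A₁)^z = 12^0.15
ln(S₂/S₁) = 0.15 × ln 12 = 0.15 × 2.4849 = 0.3727
S₂/S₁ = e^0.3727 ≈ 1.452

1.45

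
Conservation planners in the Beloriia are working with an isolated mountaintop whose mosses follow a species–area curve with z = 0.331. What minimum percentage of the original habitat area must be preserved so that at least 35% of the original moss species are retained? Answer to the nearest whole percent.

Need (A_new/A_old)^0.331 = 0.35, so A_new/A_old = 0.35^(1/0.331) = 0.35^3.021
ln(A_new/A_old) = ln 0.35 / 0.331 = -1.0498 / 0.331 = -3.1717
A_new/A_old = e^-3.1717 ≈ 0.04193

4%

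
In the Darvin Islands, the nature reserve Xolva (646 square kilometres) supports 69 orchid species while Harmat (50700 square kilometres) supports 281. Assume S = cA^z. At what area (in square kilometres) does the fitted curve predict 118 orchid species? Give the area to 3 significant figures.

3420 square kilometres

z = ln(281/69) / ln(50700/646) = 1.4042 / 4.3629 = 0.3219
c = 69 / 646^0.3219 = 69 / 8.026 = 8.597
A = (118/8.597)^(1/0.3219) ⇒ ln A = ln(13.73)/0.3219 = 8.1379
A = e^8.1379 ≈ 3422 square kilometres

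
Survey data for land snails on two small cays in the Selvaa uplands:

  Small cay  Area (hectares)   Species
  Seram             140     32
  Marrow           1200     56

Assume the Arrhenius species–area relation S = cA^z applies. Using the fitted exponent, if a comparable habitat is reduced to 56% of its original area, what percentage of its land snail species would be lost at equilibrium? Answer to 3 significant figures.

z = ln(56/32) / ln(1200/140) = 0.5596 / 2.1484 = 0.2605
S_new/S_old = (A_new/A_old)^z = 0.56^0.2605 = exp(0.2605 × -0.5798) = 0.8598
Fraction lost = 1 − 0.8598 = 0.1402

14.0%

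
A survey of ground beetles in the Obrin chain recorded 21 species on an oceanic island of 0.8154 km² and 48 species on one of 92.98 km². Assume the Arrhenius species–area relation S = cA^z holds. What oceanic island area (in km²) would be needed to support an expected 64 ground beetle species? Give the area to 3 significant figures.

z = ln(48/21) / ln(92.98/0.8154) = 0.8267 / 4.7365 = 0.1745
c = 21 / 0.8154^0.1745 = 21 / 0.965 = 21.76
A = (64/21.76)^(1/0.1745) ⇒ ln A = ln(2.941)/0.1745 = 6.1807
A = e^6.1807 ≈ 483.3 km²

483 km²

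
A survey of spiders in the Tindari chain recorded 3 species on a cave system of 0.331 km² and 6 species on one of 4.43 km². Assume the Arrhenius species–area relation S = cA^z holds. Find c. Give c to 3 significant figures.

z = ln(S₂/S₁) / ln(A₂/A₁) = ln(6/3) / ln(4.43/0.331) = 0.6931 / 2.5940 = 0.2672
c = S₁ / A₁^z = 3 / 0.331^0.2672 = 3 / 0.7442 = 4.031

4.03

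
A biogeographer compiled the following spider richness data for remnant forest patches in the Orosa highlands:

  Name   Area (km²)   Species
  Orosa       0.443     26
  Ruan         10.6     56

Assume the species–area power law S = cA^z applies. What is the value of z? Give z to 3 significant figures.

0.242

Taking logs: ln S = ln c + z ln A, so z = (ln S₂ − ln S₁)/(ln A₂ − ln A₁).
z = ln(56/26) / ln(10.6/0.443) = ln(2.154) / ln(23.93) = 0.7673 / 3.1750 = 0.2417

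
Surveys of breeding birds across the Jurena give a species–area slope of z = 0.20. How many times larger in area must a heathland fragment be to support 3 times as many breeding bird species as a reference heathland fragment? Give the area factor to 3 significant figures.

243

(A₂/A₁)^0.2 = 3, so A₂/A₁ = 3^(1/0.2) = 3^5
ln(A₂/A₁) = ln 3 / 0.2 = 1.0986 / 0.2 = 5.4931
A₂/A₁ = e^5.4931 ≈ 243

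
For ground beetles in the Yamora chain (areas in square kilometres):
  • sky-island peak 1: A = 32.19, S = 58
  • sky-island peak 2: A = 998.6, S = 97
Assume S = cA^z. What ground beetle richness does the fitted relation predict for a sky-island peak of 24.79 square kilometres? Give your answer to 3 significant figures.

55.8

z = ln(97/58) / ln(998.6/32.19) = 0.5143 / 3.4347 = 0.1497
c = 58 / 32.19^0.1497 = 58 / 1.682 = 34.49
S₃ = 34.49 × 24.79^0.1497 = 34.49 × 1.617 ≈ 55.78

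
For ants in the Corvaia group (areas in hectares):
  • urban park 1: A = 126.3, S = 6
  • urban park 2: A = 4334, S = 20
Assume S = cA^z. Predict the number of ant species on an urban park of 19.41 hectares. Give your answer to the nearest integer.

z = ln(20/6) / ln(4334/126.3) = 1.2040 / 3.5356 = 0.3405
c = 6 / 126.3^0.3405 = 6 / 5.195 = 1.155
S₃ = 1.155 × 19.41^0.3405 = 1.155 × 2.745 ≈ 3.171

3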